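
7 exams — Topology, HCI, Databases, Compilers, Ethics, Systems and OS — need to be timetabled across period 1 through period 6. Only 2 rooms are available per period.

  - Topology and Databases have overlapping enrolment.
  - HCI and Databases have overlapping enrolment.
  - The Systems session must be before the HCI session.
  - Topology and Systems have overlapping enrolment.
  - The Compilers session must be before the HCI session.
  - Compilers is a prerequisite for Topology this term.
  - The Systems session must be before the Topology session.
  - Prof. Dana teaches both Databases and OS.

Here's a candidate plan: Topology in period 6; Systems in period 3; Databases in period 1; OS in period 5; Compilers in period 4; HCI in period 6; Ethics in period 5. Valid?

The Compilers session must be before the HCI session — holds.
Topology and Databases have overlapping enrolment — holds.
Compilers is a prerequisite for Topology this term — holds.
HCI and Databases have overlapping enrolment — holds.
The Systems session must be before the Topology session — holds.
The Systems session must be before the HCI session — holds.
Prof. Dana teaches both Databases and OS — holds.
Only 2 rooms are available per period — holds.
Topology and Systems have overlapping enrolment — holds.

Yes, all constraints hold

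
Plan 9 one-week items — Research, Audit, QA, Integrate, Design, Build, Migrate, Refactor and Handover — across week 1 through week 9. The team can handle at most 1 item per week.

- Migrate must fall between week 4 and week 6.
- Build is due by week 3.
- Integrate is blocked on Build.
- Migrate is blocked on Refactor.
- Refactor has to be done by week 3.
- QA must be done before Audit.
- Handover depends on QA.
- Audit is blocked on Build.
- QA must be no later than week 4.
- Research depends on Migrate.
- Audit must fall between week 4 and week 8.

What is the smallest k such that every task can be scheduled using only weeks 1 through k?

9

The precedence chain requires at least 3 distinct weeks.
With at most 1 per week and 9 tasks, at least 9 weeks are needed.
Propagating the time windows through the other constraints, Research can't land before week 5, so the schedule must run through at least week 5.
9 works (last occupied week: week 9): for example Migrate -> week 4; Audit -> week 5; Build -> week 1; Integrate -> week 7; QA -> week 3; Handover -> week 8; Research -> week 6; Refactor -> week 2; Design -> week 9.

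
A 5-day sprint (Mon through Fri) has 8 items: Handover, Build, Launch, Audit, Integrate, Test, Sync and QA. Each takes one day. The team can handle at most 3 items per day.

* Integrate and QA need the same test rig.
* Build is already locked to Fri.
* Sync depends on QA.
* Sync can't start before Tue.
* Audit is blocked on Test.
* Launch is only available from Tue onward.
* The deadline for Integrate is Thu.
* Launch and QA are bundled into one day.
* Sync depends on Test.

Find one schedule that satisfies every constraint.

Sync in Wed, Audit in Tue, Launch in Tue, Build in Fri, Test in Mon, Handover in Mon, Integrate in Mon, QA in Tue

Checking: Test(Mon) before Audit(Tue); Test(Mon) before Sync(Wed); QA(Tue) before Sync(Wed); Integrate(Mon) != QA(Tue); Launch = QA = Tue; Build=Fri in [Fri,Fri]; Integrate=Mon in [Mon,Thu]; Launch=Tue in [Tue,Fri]; Sync=Wed in [Tue,Fri]; max 3 per day (cap 3).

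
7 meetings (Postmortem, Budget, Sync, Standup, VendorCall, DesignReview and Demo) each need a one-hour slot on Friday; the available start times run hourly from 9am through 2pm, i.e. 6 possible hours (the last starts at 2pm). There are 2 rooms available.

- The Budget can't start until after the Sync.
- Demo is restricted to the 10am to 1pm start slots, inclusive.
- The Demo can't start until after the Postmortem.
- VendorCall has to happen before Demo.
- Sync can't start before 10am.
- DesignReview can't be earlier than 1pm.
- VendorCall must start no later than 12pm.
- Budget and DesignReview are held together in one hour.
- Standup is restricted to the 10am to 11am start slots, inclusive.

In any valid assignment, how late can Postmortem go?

12pm

Downstream work caps Postmortem at 12pm.
Postmortem at 12pm is achievable: Budget -> 2pm; Demo -> 1pm; DesignReview -> 2pm; Postmortem -> 12pm; VendorCall -> 9am; Sync -> 10am; Standup -> 10am.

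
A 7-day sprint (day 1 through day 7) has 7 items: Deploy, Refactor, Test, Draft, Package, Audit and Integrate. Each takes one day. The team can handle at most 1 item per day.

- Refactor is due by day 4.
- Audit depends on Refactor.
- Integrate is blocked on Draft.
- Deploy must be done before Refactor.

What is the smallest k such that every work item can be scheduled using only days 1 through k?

The precedence chain requires at least 3 distinct days.
With at most 1 per day and 7 work items, at least 7 days are needed.
7 works (last occupied day: day 7): for example Integrate in day 5; Test in day 6; Audit in day 4; Draft in day 3; Package in day 7; Refactor in day 2; Deploy in day 1.

7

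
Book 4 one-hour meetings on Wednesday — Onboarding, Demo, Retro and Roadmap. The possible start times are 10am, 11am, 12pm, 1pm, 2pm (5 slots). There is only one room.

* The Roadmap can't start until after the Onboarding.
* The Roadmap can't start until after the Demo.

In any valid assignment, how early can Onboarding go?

10am

Downstream work caps Onboarding at 1pm.
Onboarding at 10am is achievable: Demo -> 11am, Onboarding -> 10am, Retro -> 1pm, Roadmap -> 12pm.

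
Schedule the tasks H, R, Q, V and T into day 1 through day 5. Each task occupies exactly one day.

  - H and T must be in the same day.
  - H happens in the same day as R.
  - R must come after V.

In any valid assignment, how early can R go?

Precedence pushes R to at least day 2.
R at day 2 is achievable: Q in day 1, R in day 2, H in day 2, V in day 1, T in day 2.

day 2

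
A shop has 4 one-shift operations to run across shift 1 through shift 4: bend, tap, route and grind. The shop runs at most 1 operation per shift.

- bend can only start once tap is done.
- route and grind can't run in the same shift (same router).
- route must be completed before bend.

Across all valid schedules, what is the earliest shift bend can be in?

shift 3

Precedence pushes bend to at least shift 2.
bend at shift 3 is achievable: route -> shift 2, bend -> shift 3, tap -> shift 1, grind -> shift 4.
Nothing earlier works — the conflict and capacity constraints rule out every shift before shift 3.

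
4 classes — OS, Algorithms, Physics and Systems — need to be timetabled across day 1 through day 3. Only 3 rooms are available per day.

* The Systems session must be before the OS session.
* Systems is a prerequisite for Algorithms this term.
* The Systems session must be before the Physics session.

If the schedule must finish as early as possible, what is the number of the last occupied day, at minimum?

day 2

The precedence chain requires at least 2 distinct days.
With at most 3 per day and 4 classes, at least 2 days are needed.
2 works (last occupied day: day 2): for example OS -> day 2; Systems -> day 1; Algorithms -> day 2; Physics -> day 2.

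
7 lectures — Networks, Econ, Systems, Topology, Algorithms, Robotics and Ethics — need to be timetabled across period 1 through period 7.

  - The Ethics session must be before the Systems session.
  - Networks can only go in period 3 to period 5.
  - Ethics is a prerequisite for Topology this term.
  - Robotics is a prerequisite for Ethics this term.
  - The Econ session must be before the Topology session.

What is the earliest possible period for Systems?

Precedence pushes Systems to at least period 3.
Systems at period 3 is achievable: Ethics -> period 2, Algorithms -> period 1, Robotics -> period 1, Networks -> period 3, Systems -> period 3, Econ -> period 1, Topology -> period 3.

period 3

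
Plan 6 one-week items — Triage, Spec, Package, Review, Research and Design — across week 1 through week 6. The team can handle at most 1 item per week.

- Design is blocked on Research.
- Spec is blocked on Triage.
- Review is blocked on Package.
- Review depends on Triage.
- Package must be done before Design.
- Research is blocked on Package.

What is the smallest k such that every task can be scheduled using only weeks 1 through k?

6

The precedence chain requires at least 3 distinct weeks.
With at most 1 per week and 6 tasks, at least 6 weeks are needed.
6 works (last occupied week: week 6): for example Research -> week 4; Design -> week 5; Triage -> week 2; Review -> week 3; Package -> week 1; Spec -> week 6.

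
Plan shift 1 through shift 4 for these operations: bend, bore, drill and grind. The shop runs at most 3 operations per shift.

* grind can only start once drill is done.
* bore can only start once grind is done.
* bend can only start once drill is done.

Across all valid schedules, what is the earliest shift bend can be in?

Precedence pushes bend to at least shift 2.
bend at shift 2 is achievable: bend -> shift 2, drill -> shift 1, bore -> shift 3, grind -> shift 2.

shift 2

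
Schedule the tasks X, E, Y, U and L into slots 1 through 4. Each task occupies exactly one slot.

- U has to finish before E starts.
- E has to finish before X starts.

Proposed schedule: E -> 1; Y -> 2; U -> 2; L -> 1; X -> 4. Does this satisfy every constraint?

No — it violates: U has to finish before E starts

U has to finish before E starts — violated.
E has to finish before X starts — holds.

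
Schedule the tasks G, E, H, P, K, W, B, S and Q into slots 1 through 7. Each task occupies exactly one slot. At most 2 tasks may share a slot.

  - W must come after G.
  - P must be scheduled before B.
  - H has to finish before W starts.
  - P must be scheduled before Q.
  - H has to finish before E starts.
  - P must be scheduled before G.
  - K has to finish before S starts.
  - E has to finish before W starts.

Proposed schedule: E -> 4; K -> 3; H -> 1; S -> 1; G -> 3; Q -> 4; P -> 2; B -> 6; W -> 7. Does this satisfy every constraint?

H has to finish before W starts — holds.
H has to finish before E starts — holds.
E has to finish before W starts — holds.
P must be scheduled before B — holds.
P must be scheduled before G — holds.
P must be scheduled before Q — holds.
W must come after G — holds.
K has to finish before S starts — violated.
At most 2 tasks may share a slot — holds.

No — it violates: K has to finish before S starts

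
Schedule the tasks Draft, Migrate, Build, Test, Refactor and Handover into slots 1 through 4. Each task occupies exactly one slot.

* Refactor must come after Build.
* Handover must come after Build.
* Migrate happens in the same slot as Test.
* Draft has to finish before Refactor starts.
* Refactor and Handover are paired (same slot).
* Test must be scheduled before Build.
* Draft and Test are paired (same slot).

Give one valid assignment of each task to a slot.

Test in 1, Draft in 1, Migrate in 1, Handover in 3, Build in 2, Refactor in 3

Checking: Build(2) before Handover(3); Build(2) before Refactor(3); Test(1) before Build(2); Draft(1) before Refactor(3); Migrate = Test = 1; Refactor = Handover = 3; Draft = Test = 1.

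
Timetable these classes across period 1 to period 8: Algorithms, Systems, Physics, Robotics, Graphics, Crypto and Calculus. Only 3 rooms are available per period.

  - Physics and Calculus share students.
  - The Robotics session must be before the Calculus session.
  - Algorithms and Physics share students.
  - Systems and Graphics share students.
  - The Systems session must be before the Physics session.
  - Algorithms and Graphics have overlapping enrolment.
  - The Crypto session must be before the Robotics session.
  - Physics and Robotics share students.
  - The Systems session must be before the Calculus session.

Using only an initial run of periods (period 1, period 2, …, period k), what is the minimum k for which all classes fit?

4 periods

The precedence chain requires at least 3 distinct periods.
With at most 3 per period and 7 classes, at least 3 periods are needed.
Could 3 periods be enough, i.e. nothing placed later than period 3? No: Robotics must come after Crypto (at period 1 or later) → {period 2, period 3}; Calculus must come after Robotics (at period 2 or later) → {period 3}; Robotics must come before Calculus (at period 3 or earlier) → {period 2}; Systems must come before Calculus (at period 3 or earlier) → {period 1, period 2}; Physics must come after Systems (at period 1 or later) → {period 2, period 3}; Physics can't share with Calculus (period 3) → {period 2}; Robotics can't share with Physics (period 2) → nothing is left.
So 3 periods is not enough.
4 works (last occupied period: period 4): for example Systems=period 1, Robotics=period 2, Crypto=period 1, Graphics=period 2, Algorithms=period 1, Physics=period 4, Calculus=period 3.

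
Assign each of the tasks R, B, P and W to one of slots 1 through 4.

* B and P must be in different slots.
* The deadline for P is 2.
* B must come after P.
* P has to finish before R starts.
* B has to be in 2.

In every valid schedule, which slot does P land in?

1

P's window is 1–2.
B is fixed at 2, and P can't share a slot with B.
So P must be 1.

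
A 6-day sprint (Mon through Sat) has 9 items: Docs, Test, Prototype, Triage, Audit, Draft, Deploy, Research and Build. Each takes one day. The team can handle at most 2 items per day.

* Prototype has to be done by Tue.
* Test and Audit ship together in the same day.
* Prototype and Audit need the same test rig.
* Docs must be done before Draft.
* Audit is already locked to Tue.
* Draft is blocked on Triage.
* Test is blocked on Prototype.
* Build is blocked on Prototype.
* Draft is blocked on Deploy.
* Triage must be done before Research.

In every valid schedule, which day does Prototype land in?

Mon

Prototype's window is Mon–Tue.
Audit is fixed at Tue, and Prototype can't share a day with Audit.
So Prototype must be Mon.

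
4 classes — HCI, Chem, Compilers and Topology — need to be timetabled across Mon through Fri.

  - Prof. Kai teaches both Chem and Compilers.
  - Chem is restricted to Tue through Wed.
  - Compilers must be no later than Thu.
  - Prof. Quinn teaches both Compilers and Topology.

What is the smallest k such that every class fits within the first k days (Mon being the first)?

2

Chem can't be placed before Tue — that is day 2 counting from Mon — so the schedule must run through at least 2 days.
2 works (last occupied day: Tue): for example Topology in Tue; Chem in Tue; HCI in Mon; Compilers in Mon.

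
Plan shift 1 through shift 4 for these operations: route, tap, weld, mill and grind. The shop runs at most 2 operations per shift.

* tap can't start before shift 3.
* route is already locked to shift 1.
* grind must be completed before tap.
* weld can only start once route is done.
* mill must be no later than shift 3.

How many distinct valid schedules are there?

Splitting on tap: it can be shift 3 (12), shift 4 (22). Listing each branch's schedules as (route, weld, mill, grind) by shift number:
tap=shift 3: (1,2,1,2) (1,2,2,1) (1,2,3,1) (1,2,3,2) (1,3,1,2) (1,3,2,1) (1,3,2,2) (1,4,1,2) (1,4,2,1) (1,4,2,2) (1,4,3,1) (1,4,3,2) — 12.
tap=shift 4: (1,2,1,2) (1,2,1,3) (1,2,2,1) (1,2,2,3) (1,2,3,1) (1,2,3,2) (1,2,3,3) (1,3,1,2) (1,3,1,3) (1,3,2,1) (1,3,2,2) (1,3,2,3) (1,3,3,1) (1,3,3,2) (1,4,1,2) (1,4,1,3) (1,4,2,1) (1,4,2,2) (1,4,2,3) (1,4,3,1) (1,4,3,2) (1,4,3,3) — 22.
Summing: 12 + 22 = 34.

34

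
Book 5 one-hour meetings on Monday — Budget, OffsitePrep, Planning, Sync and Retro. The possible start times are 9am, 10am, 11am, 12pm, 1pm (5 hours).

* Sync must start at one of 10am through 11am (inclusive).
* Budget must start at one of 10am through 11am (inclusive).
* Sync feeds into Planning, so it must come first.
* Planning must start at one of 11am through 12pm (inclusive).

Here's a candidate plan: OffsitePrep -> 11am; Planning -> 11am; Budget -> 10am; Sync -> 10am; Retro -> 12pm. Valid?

Sync feeds into Planning, so it must come first — holds.
Sync must start at one of 10am through 11am (inclusive) — holds.
Planning must start at one of 11am through 12pm (inclusive) — holds.
Budget must start at one of 10am through 11am (inclusive) — holds.

Yes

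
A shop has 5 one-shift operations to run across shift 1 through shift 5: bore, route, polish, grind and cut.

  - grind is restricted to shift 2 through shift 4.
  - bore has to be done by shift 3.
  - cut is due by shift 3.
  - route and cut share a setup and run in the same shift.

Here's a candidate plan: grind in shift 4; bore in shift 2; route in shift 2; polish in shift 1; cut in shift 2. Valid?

cut is due by shift 3 — holds.
bore has to be done by shift 3 — holds.
route and cut share a setup and run in the same shift — holds.
grind is restricted to shift 2 through shift 4 — holds.

Yes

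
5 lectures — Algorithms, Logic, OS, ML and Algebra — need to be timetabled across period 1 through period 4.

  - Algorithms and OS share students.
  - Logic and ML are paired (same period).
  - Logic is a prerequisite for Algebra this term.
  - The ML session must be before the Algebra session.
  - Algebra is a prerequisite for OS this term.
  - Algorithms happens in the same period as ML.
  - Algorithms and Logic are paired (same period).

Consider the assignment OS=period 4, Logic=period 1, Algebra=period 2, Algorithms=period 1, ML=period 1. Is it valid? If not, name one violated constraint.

Algebra is a prerequisite for OS this term — holds.
Logic is a prerequisite for Algebra this term — holds.
Algorithms and Logic are paired (same period) — holds.
Algorithms happens in the same period as ML — holds.
Algorithms and OS share students — holds.
Logic and ML are paired (same period) — holds.
The ML session must be before the Algebra session — holds.

Yes, all constraints hold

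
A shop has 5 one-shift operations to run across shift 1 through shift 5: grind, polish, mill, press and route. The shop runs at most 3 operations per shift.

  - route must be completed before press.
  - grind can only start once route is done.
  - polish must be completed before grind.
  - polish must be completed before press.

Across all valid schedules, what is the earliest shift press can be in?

shift 2

Precedence pushes press to at least shift 2.
press at shift 2 is achievable: mill=shift 1; polish=shift 1; press=shift 2; route=shift 1; grind=shift 2.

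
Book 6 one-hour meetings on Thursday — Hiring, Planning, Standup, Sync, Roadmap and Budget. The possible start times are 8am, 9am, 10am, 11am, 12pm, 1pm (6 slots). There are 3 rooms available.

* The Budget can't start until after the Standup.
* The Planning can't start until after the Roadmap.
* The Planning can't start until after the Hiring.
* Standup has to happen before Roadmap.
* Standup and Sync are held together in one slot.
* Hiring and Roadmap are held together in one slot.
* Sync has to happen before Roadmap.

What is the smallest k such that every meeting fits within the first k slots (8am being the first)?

The precedence chain requires at least 3 distinct slots.
With at most 3 per slot and 6 meetings, at least 2 slots are needed.
3 works (last occupied slot: 10am): for example Planning -> 10am, Roadmap -> 9am, Sync -> 8am, Hiring -> 9am, Standup -> 8am, Budget -> 9am.

3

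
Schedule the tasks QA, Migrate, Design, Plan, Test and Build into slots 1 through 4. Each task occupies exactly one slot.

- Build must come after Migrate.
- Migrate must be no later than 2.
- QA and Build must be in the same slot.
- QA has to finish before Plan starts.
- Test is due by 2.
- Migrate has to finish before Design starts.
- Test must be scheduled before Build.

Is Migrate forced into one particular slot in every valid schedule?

Migrate can be 1 (e.g. Build=2; QA=2; Design=2; Plan=3; Test=1; Migrate=1) or 2 (e.g. Migrate=2; Build=3; QA=3; Design=3; Plan=4; Test=1).

No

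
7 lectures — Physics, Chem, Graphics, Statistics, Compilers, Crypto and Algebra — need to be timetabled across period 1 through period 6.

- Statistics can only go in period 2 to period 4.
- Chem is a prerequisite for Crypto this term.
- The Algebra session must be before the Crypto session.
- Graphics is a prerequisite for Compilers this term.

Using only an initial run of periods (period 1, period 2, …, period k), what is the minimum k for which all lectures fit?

The precedence chain requires at least 2 distinct periods.
2 works (last occupied period: period 2): for example Compilers -> period 2, Crypto -> period 2, Graphics -> period 1, Statistics -> period 2, Physics -> period 1, Chem -> period 1, Algebra -> period 1.

2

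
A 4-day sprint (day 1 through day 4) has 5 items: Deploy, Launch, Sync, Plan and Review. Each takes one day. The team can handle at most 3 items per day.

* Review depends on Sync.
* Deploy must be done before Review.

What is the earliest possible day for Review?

day 2

Precedence pushes Review to at least day 2.
Review at day 2 is achievable: Review in day 2, Deploy in day 1, Launch in day 1, Plan in day 2, Sync in day 1.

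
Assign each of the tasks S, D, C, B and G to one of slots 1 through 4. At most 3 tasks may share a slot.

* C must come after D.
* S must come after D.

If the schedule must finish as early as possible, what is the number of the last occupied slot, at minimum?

The precedence chain requires at least 2 distinct slots.
With at most 3 per slot and 5 tasks, at least 2 slots are needed.
2 works (last occupied slot: 2): for example S=2; B=1; G=1; C=2; D=1.

2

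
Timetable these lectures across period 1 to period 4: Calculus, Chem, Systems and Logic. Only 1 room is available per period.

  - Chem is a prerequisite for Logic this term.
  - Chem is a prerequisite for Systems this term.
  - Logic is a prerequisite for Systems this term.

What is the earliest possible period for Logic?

period 2

Precedence pushes Logic to at least period 2; downstream work caps Logic at period 3.
Logic at period 2 is achievable: Calculus in period 4; Logic in period 2; Chem in period 1; Systems in period 3.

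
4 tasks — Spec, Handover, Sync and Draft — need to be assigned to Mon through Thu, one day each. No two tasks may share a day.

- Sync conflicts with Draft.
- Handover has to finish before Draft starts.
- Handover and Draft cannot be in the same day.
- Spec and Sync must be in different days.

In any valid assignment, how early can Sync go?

Mon

Sync at Mon is achievable: Draft in Wed, Handover in Tue, Sync in Mon, Spec in Thu.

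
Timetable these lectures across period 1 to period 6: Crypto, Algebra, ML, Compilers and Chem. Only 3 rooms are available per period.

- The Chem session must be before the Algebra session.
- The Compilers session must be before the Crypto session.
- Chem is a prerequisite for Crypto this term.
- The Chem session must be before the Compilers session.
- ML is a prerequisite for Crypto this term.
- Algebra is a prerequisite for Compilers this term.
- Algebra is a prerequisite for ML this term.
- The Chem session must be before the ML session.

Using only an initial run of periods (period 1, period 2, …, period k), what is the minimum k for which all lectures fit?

The precedence chain requires at least 4 distinct periods.
With at most 3 per period and 5 lectures, at least 2 periods are needed.
4 works (last occupied period: period 4): for example Chem=period 1, Algebra=period 2, ML=period 3, Crypto=period 4, Compilers=period 3.

4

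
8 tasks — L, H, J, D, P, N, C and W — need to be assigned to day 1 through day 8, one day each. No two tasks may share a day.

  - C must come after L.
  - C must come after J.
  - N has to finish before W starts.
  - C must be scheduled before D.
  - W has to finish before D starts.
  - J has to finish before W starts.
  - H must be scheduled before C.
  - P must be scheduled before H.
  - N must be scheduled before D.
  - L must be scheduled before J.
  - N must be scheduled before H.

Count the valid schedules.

55

Splitting on L: it can be day 1 (24), day 2 (17), day 3 (10), day 4 (4). Listing each branch's schedules as (H, J, D, P, N, C, W) by day number:
L=day 1: (4,5,8,2,3,6,7) (4,5,8,2,3,7,6) (4,5,8,3,2,6,7) (4,5,8,3,2,7,6) (5,2,8,3,4,6,7) (5,2,8,3,4,7,6) (5,2,8,4,3,6,7) (5,2,8,4,3,7,6) (5,3,8,2,4,6,7) (5,3,8,2,4,7,6) (5,3,8,4,2,6,7) (5,3,8,4,2,7,6) (5,4,8,2,3,6,7) (5,4,8,2,3,7,6) (5,4,8,3,2,6,7) (5,4,8,3,2,7,6) (6,2,8,3,4,7,5) (6,2,8,4,3,7,5) (6,2,8,5,3,7,4) (6,3,8,2,4,7,5) (6,3,8,4,2,7,5) (6,3,8,5,2,7,4) (6,4,8,2,3,7,5) (6,4,8,3,2,7,5) — 24.
L=day 2: (4,5,8,1,3,6,7) (4,5,8,1,3,7,6) (4,5,8,3,1,6,7) (4,5,8,3,1,7,6) (5,3,8,1,4,6,7) (5,3,8,1,4,7,6) (5,3,8,4,1,6,7) (5,3,8,4,1,7,6) (5,4,8,1,3,6,7) (5,4,8,1,3,7,6) (5,4,8,3,1,6,7) (5,4,8,3,1,7,6) (6,3,8,1,4,7,5) (6,3,8,4,1,7,5) (6,3,8,5,1,7,4) (6,4,8,1,3,7,5) (6,4,8,3,1,7,5) — 17.
L=day 3: (4,5,8,1,2,6,7) (4,5,8,1,2,7,6) (4,5,8,2,1,6,7) (4,5,8,2,1,7,6) (5,4,8,1,2,6,7) (5,4,8,1,2,7,6) (5,4,8,2,1,6,7) (5,4,8,2,1,7,6) (6,4,8,1,2,7,5) (6,4,8,2,1,7,5) — 10.
L=day 4: (3,5,8,1,2,6,7) (3,5,8,1,2,7,6) (3,5,8,2,1,6,7) (3,5,8,2,1,7,6) — 4.
Summing: 24 + 17 + 10 + 4 = 55.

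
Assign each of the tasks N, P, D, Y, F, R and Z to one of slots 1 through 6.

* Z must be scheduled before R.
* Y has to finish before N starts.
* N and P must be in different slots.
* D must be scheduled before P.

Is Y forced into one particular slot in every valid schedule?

No

Y can be 1 (e.g. P in 3, R in 2, Z in 1, N in 2, Y in 1, F in 1, D in 1) or 2 (e.g. Y in 2; N in 3; D in 1; F in 1; R in 2; Z in 1; P in 2).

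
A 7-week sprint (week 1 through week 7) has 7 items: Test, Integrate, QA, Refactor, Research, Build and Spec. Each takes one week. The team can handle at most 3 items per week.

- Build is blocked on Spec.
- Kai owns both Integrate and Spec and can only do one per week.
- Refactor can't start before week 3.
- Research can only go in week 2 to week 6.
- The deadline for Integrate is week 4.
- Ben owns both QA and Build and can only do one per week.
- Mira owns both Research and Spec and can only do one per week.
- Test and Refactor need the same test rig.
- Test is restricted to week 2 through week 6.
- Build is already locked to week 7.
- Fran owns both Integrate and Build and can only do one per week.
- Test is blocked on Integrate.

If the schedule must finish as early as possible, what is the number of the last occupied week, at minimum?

7

The precedence chain requires at least 2 distinct weeks.
With at most 3 per week and 7 tasks, at least 3 weeks are needed.
Build can't be placed before week 7, so the schedule must run through at least week 7.
7 works (last occupied week: week 7): for example Research=week 2, Build=week 7, Spec=week 3, Test=week 2, Integrate=week 1, QA=week 1, Refactor=week 3.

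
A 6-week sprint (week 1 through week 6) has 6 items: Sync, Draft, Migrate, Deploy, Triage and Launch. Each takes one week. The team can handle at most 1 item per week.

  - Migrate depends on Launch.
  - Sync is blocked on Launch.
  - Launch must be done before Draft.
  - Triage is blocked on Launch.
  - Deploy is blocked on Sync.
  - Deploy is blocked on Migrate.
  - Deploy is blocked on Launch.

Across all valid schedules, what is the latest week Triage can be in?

week 6

Precedence pushes Triage to at least week 2.
Triage at week 6 is achievable: Launch=week 1; Deploy=week 4; Triage=week 6; Sync=week 2; Migrate=week 3; Draft=week 5.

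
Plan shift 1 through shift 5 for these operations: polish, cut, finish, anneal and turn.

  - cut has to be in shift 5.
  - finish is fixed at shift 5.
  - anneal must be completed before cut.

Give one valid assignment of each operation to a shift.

cut=shift 5; polish=shift 1; anneal=shift 1; finish=shift 5; turn=shift 1

Checking: anneal(shift 1) before cut(shift 5); cut=shift 5 in [shift 5,shift 5]; finish=shift 5 in [shift 5,shift 5].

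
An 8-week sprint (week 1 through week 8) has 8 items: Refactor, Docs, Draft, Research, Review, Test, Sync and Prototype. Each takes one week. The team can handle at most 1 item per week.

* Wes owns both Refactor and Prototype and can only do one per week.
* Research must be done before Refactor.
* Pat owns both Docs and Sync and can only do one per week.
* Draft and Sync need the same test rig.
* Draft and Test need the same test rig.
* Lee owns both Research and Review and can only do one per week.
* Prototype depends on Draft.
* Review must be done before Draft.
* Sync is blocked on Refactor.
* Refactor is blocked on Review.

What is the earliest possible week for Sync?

Precedence pushes Sync to at least week 3.
Sync at week 4 is achievable: Draft in week 5; Docs in week 7; Test in week 8; Review in week 1; Research in week 2; Sync in week 4; Refactor in week 3; Prototype in week 6.
Nothing earlier works — the conflict and capacity constraints rule out every week before week 4.

week 4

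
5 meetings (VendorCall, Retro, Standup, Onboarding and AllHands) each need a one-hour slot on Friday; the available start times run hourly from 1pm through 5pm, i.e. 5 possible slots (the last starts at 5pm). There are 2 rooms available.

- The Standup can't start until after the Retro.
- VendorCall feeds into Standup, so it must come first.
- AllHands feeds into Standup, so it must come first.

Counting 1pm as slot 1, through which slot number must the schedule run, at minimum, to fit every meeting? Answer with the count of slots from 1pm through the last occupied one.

The precedence chain requires at least 2 distinct slots.
With at most 2 per slot and 5 meetings, at least 3 slots are needed.
3 works (last occupied slot: 3pm): for example Standup -> 3pm, VendorCall -> 1pm, AllHands -> 2pm, Retro -> 1pm, Onboarding -> 2pm.

3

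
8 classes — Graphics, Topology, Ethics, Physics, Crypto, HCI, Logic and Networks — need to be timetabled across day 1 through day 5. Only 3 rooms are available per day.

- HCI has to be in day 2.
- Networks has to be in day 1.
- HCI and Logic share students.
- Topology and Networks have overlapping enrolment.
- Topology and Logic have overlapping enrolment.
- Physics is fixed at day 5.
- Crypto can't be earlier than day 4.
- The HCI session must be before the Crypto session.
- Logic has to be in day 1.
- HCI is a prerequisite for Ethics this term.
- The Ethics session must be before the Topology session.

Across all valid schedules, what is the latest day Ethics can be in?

Precedence pushes Ethics to at least day 3; downstream work caps Ethics at day 4.
Ethics at day 4 is achievable: Ethics=day 4, Physics=day 5, HCI=day 2, Networks=day 1, Logic=day 1, Graphics=day 1, Topology=day 5, Crypto=day 4.

day 4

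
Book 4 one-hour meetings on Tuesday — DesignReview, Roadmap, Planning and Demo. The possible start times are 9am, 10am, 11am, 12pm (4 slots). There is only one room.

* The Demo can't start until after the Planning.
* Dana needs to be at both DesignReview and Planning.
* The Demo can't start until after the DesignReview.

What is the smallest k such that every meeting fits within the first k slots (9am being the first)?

The precedence chain requires at least 2 distinct slots.
With at most 1 per slot and 4 meetings, at least 4 slots are needed.
4 works (last occupied slot: 12pm): for example DesignReview -> 9am, Planning -> 10am, Demo -> 11am, Roadmap -> 12pm.

4 slots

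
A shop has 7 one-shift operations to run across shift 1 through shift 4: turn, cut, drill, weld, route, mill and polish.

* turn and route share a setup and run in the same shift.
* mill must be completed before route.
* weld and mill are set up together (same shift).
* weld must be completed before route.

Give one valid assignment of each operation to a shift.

route -> shift 2; mill -> shift 1; turn -> shift 2; cut -> shift 1; weld -> shift 1; polish -> shift 1; drill -> shift 1

Checking: weld(shift 1) before route(shift 2); mill(shift 1) before route(shift 2); turn = route = shift 2; weld = mill = shift 1.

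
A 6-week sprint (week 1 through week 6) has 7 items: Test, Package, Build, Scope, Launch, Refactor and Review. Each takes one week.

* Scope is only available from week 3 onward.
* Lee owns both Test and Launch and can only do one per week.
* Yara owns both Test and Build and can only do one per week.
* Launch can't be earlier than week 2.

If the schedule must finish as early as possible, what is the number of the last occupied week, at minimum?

week 3

Scope can't be placed before week 3, so the schedule must run through at least week 3.
3 works (last occupied week: week 3): for example Scope in week 3, Launch in week 2, Refactor in week 1, Package in week 1, Review in week 1, Test in week 1, Build in week 2.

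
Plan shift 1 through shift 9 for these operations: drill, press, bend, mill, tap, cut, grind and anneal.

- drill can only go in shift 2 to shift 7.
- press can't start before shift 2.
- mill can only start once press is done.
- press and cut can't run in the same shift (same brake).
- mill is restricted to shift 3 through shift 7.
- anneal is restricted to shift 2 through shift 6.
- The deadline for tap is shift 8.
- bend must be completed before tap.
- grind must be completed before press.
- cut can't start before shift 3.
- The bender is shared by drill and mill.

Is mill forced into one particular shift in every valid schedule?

No

mill can be shift 3 (e.g. tap in shift 2; bend in shift 1; cut in shift 3; grind in shift 1; mill in shift 3; press in shift 2; anneal in shift 2; drill in shift 2) or shift 4 (e.g. drill=shift 2, mill=shift 4, bend=shift 1, press=shift 2, grind=shift 1, cut=shift 3, tap=shift 2, anneal=shift 2).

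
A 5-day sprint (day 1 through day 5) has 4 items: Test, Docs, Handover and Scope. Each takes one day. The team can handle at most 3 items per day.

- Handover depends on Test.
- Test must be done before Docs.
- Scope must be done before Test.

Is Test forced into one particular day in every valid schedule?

No

Test can be day 2 (e.g. Test=day 2; Scope=day 1; Handover=day 3; Docs=day 3) or day 3 (e.g. Handover in day 4, Docs in day 4, Test in day 3, Scope in day 1).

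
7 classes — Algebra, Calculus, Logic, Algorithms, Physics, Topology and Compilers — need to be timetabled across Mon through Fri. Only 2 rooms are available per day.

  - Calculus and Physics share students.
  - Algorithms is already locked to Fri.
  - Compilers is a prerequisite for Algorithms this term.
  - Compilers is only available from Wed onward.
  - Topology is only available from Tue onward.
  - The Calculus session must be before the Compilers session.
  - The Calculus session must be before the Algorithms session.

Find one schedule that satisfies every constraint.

Physics in Wed; Topology in Tue; Algebra in Mon; Logic in Tue; Algorithms in Fri; Compilers in Wed; Calculus in Mon

Checking: Calculus(Mon) before Compilers(Wed); Calculus(Mon) before Algorithms(Fri); Compilers(Wed) before Algorithms(Fri); Calculus(Mon) != Physics(Wed); Algorithms=Fri in [Fri,Fri]; Topology=Tue in [Tue,Fri]; Compilers=Wed in [Wed,Fri]; max 2 per day (cap 2).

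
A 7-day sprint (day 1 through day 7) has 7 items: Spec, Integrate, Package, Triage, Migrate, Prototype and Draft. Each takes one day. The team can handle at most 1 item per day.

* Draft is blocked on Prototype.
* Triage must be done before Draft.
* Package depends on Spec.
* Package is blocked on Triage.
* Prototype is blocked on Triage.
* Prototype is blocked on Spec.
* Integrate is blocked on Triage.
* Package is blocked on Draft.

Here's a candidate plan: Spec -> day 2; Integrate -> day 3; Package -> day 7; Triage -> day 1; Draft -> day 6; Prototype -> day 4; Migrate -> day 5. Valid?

Yes

Package depends on Spec — holds.
Prototype is blocked on Spec — holds.
Triage must be done before Draft — holds.
Package is blocked on Draft — holds.
Integrate is blocked on Triage — holds.
Prototype is blocked on Triage — holds.
Package is blocked on Triage — holds.
Draft is blocked on Prototype — holds.
The team can handle at most 1 item per day — holds.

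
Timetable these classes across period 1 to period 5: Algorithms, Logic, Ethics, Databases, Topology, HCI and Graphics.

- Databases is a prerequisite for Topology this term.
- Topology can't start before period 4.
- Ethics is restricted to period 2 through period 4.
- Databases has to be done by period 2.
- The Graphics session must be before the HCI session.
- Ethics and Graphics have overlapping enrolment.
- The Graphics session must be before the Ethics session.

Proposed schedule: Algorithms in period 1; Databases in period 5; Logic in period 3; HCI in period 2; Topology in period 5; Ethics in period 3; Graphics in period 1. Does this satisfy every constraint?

Databases is a prerequisite for Topology this term — violated.
Ethics and Graphics have overlapping enrolment — holds.
Ethics is restricted to period 2 through period 4 — holds.
The Graphics session must be before the HCI session — holds.
The Graphics session must be before the Ethics session — holds.
Databases has to be done by period 2 — violated.
Topology can't start before period 4 — holds.

No. Databases has to be done by period 2 is not satisfied.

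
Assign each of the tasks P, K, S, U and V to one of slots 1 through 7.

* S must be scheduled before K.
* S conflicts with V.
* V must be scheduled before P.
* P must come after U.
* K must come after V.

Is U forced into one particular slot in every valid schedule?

U can be 1 (e.g. S -> 2, P -> 2, K -> 3, U -> 1, V -> 1) or 2 (e.g. K -> 3, P -> 3, S -> 2, U -> 2, V -> 1).

No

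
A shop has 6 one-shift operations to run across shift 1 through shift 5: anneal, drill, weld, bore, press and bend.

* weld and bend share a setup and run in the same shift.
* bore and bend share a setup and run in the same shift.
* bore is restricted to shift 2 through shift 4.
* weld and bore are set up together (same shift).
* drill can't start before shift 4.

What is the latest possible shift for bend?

shift 4

Bend must be in the same shift as bore, which can't be before shift 2, so bend is at least shift 2; bend must be in the same shift as bore, which can't be after shift 4, so bend is at most shift 4.
bend at shift 4 is achievable: bore -> shift 4, drill -> shift 4, weld -> shift 4, press -> shift 1, anneal -> shift 1, bend -> shift 4.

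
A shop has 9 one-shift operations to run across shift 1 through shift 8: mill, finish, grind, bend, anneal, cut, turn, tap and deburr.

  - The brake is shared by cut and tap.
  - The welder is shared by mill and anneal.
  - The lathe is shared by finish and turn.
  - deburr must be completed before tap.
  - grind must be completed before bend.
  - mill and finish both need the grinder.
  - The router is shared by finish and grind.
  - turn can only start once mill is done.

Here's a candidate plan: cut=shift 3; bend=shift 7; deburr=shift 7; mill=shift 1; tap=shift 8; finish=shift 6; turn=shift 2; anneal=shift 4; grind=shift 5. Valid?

The brake is shared by cut and tap — holds.
mill and finish both need the grinder — holds.
The router is shared by finish and grind — holds.
The lathe is shared by finish and turn — holds.
deburr must be completed before tap — holds.
turn can only start once mill is done — holds.
The welder is shared by mill and anneal — holds.
grind must be completed before bend — holds.

Yes, all constraints hold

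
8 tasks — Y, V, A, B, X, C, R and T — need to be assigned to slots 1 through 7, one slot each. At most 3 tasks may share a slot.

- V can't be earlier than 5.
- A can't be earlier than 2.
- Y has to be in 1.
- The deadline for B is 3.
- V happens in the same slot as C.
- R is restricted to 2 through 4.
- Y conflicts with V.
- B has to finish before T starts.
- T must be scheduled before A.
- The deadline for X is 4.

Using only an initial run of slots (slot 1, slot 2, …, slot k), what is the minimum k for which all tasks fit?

5 slots

The precedence chain requires at least 3 distinct slots.
With at most 3 per slot and 8 tasks, at least 3 slots are needed.
V can't be placed before 5, so the schedule must run through at least slot 5.
5 works (last occupied slot: 5): for example T -> 2, R -> 2, V -> 5, C -> 5, B -> 1, Y -> 1, X -> 1, A -> 3.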